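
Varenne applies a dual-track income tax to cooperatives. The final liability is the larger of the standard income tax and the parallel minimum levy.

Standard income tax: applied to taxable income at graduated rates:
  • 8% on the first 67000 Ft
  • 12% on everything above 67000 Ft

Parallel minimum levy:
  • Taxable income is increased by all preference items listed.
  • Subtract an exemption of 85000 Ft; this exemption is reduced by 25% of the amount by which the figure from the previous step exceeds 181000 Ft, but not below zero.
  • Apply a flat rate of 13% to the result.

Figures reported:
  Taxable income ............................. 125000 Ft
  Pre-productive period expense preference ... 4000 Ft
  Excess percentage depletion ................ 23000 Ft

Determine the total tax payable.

12320 Ft

Parallel minimum levy:
  Adjusted income: 125000 Ft + 4000 Ft + 23000 Ft = 152000 Ft
  Exemption: 152000 Ft ≤ 181000 Ft, so full 85000 Ft applies
  Base: 152000 Ft − 85000 Ft = 67000 Ft
  67000 Ft × 13% = 8710 Ft

Standard income tax:
  67000 Ft × 8% = 5360 Ft
  58000 Ft × 12% = 6960 Ft
  → 12320 Ft

12320 Ft > 8710 Ft, so the standard income tax governs.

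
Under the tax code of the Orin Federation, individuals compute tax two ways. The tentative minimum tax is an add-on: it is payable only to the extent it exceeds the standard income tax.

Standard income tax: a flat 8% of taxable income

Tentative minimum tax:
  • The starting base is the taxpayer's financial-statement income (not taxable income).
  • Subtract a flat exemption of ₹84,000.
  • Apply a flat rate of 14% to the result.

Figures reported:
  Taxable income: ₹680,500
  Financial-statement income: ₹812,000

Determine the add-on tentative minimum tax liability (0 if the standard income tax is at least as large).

Standard income tax:
  ₹680,500 × 8% = ₹54,440

Tentative minimum tax:
  Base (financial-statement income): ₹812,000
  Less exemption ₹84,000 → base ₹728,000
  ₹728,000 × 14% = ₹101,920

Excess of tentative minimum tax over standard income tax: ₹101,920 − ₹54,440 = ₹47,480.

₹47,480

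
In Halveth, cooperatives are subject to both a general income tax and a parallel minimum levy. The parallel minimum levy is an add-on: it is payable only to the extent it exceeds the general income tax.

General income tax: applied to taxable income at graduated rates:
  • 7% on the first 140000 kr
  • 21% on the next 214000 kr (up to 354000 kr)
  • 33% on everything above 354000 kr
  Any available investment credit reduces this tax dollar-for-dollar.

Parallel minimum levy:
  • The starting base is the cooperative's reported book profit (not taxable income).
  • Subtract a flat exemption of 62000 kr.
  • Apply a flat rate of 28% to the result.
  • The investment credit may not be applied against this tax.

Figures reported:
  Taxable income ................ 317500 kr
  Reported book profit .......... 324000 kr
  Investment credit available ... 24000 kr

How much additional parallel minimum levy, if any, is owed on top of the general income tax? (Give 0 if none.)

50285 kr

Parallel minimum levy:
  Base (reported book profit): 324000 kr
  Less exemption 62000 kr → base 262000 kr
  262000 kr × 28% = 73360 kr

General income tax:
  140000 kr × 7% = 9800 kr
  177500 kr × 21% = 37275 kr
  → 47075 kr
  Less investment credit 24000 kr → 23075 kr

Excess of parallel minimum levy over general income tax: 73360 kr − 23075 kr = 50285 kr.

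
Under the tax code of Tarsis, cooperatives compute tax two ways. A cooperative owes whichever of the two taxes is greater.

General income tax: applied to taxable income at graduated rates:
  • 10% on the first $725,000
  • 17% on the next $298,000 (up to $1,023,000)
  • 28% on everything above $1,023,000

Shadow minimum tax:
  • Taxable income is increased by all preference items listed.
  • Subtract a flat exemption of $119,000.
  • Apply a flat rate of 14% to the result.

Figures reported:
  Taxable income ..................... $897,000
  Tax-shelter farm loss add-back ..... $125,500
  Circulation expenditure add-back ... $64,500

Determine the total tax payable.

$135,520

Shadow minimum tax:
  Adjusted income: $897,000 + $125,500 + $64,500 = $1,087,000
  Less exemption $119,000 → base $968,000
  $968,000 × 14% = $135,520

General income tax:
  $725,000 × 10% = $72,500
  $172,000 × 17% = $29,240
  → $101,740

$135,520 > $101,740, so the shadow minimum tax is the binding amount.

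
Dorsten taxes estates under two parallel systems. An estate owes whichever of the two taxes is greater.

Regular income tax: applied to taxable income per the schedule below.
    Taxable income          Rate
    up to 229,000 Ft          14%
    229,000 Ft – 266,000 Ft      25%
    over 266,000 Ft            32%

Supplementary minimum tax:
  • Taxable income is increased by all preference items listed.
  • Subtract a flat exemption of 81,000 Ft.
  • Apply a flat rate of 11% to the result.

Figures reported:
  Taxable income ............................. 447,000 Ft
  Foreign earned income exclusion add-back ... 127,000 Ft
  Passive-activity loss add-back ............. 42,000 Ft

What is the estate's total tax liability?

99,230 Ft

Regular income tax:
  229,000 Ft × 14% = 32,060 Ft
  37,000 Ft × 25% = 9,250 Ft
  181,000 Ft × 32% = 57,920 Ft
  → 99,230 Ft

Supplementary minimum tax:
  Adjusted income: 447,000 Ft + 127,000 Ft + 42,000 Ft = 616,000 Ft
  Less exemption 81,000 Ft → base 535,000 Ft
  535,000 Ft × 11% = 58,850 Ft

99,230 Ft > 58,850 Ft, so the regular income tax governs.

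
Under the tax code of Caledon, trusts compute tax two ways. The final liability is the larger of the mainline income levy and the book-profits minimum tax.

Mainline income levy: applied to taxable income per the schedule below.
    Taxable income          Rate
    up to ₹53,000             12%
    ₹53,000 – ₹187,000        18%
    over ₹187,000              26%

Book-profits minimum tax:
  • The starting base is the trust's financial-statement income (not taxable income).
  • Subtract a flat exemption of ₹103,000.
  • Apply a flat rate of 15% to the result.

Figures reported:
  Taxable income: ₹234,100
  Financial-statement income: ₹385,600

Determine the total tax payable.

₹42,726

Book-profits minimum tax:
  Base (financial-statement income): ₹385,600
  Less exemption ₹103,000 → base ₹282,600
  ₹282,600 × 15% = ₹42,390

Mainline income levy:
  ₹53,000 × 12% = ₹6,360
  ₹134,000 × 18% = ₹24,120
  ₹47,100 × 26% = ₹12,246
  → ₹42,726

₹42,726 > ₹42,390, so the mainline income levy governs.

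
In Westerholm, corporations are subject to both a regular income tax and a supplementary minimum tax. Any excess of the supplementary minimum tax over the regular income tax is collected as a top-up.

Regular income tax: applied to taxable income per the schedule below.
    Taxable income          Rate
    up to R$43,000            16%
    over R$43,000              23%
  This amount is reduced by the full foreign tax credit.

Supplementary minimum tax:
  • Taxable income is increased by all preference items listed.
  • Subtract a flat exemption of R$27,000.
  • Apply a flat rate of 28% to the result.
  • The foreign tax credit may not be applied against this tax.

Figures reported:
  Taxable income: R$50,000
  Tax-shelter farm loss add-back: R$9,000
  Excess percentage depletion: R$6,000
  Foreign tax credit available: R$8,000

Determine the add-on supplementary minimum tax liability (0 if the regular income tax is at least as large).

Regular income tax:
  R$43,000 × 16% = R$6,880
  R$7,000 × 23% = R$1,610
  → R$8,490
  Less foreign tax credit R$8,000 → R$490

Supplementary minimum tax:
  Adjusted income: R$50,000 + R$9,000 + R$6,000 = R$65,000
  Less exemption R$27,000 → base R$38,000
  R$38,000 × 28% = R$10,640

Excess of supplementary minimum tax over regular income tax: R$10,640 − R$490 = R$10,150.

R$10,150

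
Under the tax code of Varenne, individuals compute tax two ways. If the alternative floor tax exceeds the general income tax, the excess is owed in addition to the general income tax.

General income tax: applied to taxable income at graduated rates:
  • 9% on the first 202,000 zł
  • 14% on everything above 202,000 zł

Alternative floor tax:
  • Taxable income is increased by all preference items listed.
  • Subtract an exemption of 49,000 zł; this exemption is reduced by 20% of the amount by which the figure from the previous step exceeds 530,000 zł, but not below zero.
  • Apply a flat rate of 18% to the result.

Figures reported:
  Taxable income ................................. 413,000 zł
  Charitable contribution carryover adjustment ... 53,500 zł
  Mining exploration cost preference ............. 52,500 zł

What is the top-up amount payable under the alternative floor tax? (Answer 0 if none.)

General income tax:
  202,000 zł × 9% = 18,180 zł
  211,000 zł × 14% = 29,540 zł
  → 47,720 zł

Alternative floor tax:
  Adjusted income: 413,000 zł + 53,500 zł + 52,500 zł = 519,000 zł
  Exemption: 519,000 zł ≤ 530,000 zł, so full 49,000 zł applies
  Base: 519,000 zł − 49,000 zł = 470,000 zł
  470,000 zł × 18% = 84,600 zł

Excess of alternative floor tax over general income tax: 84,600 zł − 47,720 zł = 36,880 zł.

36,880 zł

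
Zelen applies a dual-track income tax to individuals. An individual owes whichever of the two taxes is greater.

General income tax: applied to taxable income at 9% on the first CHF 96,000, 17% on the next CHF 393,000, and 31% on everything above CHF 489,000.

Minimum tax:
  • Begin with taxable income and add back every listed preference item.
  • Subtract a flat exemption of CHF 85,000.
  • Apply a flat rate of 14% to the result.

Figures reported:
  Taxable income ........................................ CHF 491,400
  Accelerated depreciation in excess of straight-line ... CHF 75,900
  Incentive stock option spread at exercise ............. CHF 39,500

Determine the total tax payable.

General income tax:
  CHF 96,000 × 9% = CHF 8,640
  CHF 393,000 × 17% = CHF 66,810
  CHF 2,400 × 31% = CHF 744
  → CHF 76,194

Minimum tax:
  Adjusted income: CHF 491,400 + CHF 75,900 + CHF 39,500 = CHF 606,800
  Less exemption CHF 85,000 → base CHF 521,800
  CHF 521,800 × 14% = CHF 73,052

CHF 76,194 > CHF 73,052, so the general income tax governs.

CHF 76,194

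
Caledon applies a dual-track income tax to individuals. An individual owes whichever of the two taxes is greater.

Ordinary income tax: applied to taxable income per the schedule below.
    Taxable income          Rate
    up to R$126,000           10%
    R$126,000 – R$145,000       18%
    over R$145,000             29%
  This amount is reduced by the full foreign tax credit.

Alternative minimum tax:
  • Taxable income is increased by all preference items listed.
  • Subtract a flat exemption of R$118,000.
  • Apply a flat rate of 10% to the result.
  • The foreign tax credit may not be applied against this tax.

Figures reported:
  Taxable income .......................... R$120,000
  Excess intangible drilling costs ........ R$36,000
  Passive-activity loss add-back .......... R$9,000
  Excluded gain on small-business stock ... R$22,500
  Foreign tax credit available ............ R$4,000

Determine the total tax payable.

R$8,000

Ordinary income tax:
  R$120,000 × 10% = R$12,000
  Less foreign tax credit R$4,000 → R$8,000

Alternative minimum tax:
  Adjusted income: R$120,000 + R$36,000 + R$9,000 + R$22,500 = R$187,500
  Less exemption R$118,000 → base R$69,500
  R$69,500 × 10% = R$6,950

R$8,000 > R$6,950, so the ordinary income tax governs.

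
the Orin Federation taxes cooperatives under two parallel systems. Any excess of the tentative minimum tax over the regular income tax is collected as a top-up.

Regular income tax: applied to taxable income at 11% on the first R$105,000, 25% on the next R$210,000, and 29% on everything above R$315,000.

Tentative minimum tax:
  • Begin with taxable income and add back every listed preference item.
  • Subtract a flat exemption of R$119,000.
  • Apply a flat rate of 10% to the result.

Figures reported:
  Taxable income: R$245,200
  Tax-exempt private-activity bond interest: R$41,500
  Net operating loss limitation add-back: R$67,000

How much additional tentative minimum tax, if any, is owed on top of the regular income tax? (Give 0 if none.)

R$0

Regular income tax:
  R$105,000 × 11% = R$11,550
  R$140,200 × 25% = R$35,050
  → R$46,600

Tentative minimum tax:
  Adjusted income: R$245,200 + R$41,500 + R$67,000 = R$353,700
  Less exemption R$119,000 → base R$234,700
  R$234,700 × 10% = R$23,470

R$23,470 ≤ R$46,600, so no add-on is due.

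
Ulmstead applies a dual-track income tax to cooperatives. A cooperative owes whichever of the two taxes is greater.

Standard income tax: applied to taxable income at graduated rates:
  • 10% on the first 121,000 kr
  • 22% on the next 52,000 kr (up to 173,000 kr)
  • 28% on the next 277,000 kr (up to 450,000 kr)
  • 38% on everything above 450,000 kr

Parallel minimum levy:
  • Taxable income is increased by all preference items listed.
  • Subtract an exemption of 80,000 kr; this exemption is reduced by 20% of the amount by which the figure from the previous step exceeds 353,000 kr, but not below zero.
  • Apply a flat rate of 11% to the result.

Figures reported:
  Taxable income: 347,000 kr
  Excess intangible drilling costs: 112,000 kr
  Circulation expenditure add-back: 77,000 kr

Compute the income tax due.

72,260 kr

Standard income tax:
  121,000 kr × 10% = 12,100 kr
  52,000 kr × 22% = 11,440 kr
  174,000 kr × 28% = 48,720 kr
  → 72,260 kr

Parallel minimum levy:
  Adjusted income: 347,000 kr + 112,000 kr + 77,000 kr = 536,000 kr
  Exemption: 80,000 kr − 20% × (536,000 kr − 353,000 kr) = 80,000 kr − 36,600 kr = 43,400 kr
  Base: 536,000 kr − 43,400 kr = 492,600 kr
  492,600 kr × 11% = 54,186 kr

72,260 kr > 54,186 kr, so the standard income tax governs.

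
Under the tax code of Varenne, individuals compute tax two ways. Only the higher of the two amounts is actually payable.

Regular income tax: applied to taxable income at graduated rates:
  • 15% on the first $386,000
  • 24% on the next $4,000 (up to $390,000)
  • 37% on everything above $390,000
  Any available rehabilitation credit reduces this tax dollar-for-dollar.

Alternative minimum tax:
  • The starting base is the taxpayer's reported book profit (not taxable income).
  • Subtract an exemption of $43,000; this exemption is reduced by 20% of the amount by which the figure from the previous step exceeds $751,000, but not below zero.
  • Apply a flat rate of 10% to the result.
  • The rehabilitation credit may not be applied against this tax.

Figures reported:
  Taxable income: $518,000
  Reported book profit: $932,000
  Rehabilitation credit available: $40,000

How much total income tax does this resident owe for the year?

Regular income tax:
  $386,000 × 15% = $57,900
  $4,000 × 24% = $960
  $128,000 × 37% = $47,360
  → $106,220
  Less rehabilitation credit $40,000 → $66,220

Alternative minimum tax:
  Base (reported book profit): $932,000
  Exemption: $43,000 − 20% × ($932,000 − $751,000) = $43,000 − $36,200 = $6,800
  Base: $932,000 − $6,800 = $925,200
  $925,200 × 10% = $92,520

$92,520 > $66,220, so the alternative minimum tax is the binding amount.

$92,520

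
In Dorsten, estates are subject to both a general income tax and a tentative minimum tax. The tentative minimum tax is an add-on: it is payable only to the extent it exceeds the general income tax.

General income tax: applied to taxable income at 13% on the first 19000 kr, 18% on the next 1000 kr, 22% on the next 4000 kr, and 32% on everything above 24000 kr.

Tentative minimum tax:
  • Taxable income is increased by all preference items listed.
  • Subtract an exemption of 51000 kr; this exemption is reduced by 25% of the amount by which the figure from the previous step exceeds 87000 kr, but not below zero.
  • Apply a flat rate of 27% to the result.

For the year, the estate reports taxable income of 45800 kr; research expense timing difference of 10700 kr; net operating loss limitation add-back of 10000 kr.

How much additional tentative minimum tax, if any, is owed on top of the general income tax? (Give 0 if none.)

Tentative minimum tax:
  Adjusted income: 45800 kr + 10700 kr + 10000 kr = 66500 kr
  Exemption: 66500 kr ≤ 87000 kr, so full 51000 kr applies
  Base: 66500 kr − 51000 kr = 15500 kr
  15500 kr × 27% = 4185 kr

General income tax:
  19000 kr × 13% = 2470 kr
  1000 kr × 18% = 180 kr
  4000 kr × 22% = 880 kr
  21800 kr × 32% = 6976 kr
  → 10506 kr

4185 kr ≤ 10506 kr, so no add-on is due.

0 kr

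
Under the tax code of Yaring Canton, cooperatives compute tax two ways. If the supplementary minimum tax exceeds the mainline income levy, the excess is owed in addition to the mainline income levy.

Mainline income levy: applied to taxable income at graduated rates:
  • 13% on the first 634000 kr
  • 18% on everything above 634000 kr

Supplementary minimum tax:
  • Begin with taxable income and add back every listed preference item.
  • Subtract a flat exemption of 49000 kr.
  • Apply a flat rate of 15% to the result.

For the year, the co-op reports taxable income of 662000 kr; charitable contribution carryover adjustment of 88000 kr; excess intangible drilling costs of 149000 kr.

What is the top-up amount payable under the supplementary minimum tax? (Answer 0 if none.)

40040 kr

Supplementary minimum tax:
  Adjusted income: 662000 kr + 88000 kr + 149000 kr = 899000 kr
  Less exemption 49000 kr → base 850000 kr
  850000 kr × 15% = 127500 kr

Mainline income levy:
  634000 kr × 13% = 82420 kr
  28000 kr × 18% = 5040 kr
  → 87460 kr

Excess of supplementary minimum tax over mainline income levy: 127500 kr − 87460 kr = 40040 kr.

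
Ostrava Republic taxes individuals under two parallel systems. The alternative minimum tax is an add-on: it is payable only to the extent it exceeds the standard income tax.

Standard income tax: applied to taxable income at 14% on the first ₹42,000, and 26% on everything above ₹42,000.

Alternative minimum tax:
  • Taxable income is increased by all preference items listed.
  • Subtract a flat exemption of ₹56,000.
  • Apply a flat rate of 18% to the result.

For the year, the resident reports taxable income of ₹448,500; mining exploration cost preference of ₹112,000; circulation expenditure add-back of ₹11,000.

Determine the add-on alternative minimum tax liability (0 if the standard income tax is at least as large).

Standard income tax:
  ₹42,000 × 14% = ₹5,880
  ₹406,500 × 26% = ₹105,690
  → ₹111,570

Alternative minimum tax:
  Adjusted income: ₹448,500 + ₹112,000 + ₹11,000 = ₹571,500
  Less exemption ₹56,000 → base ₹515,500
  ₹515,500 × 18% = ₹92,790

₹92,790 ≤ ₹111,570, so no add-on is due.

₹0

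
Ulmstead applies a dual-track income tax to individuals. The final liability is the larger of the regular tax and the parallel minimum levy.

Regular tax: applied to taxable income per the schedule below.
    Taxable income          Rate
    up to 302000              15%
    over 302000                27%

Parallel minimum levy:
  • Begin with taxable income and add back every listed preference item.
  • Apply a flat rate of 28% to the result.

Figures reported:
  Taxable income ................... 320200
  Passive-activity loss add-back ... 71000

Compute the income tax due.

109536

Regular tax:
  302000 × 15% = 45300
  18200 × 27% = 4914
  → 50214

Parallel minimum levy:
  Adjusted income: 320200 + 71000 = 391200
  391200 × 28% = 109536

109536 > 50214, so the parallel minimum levy is the binding amount.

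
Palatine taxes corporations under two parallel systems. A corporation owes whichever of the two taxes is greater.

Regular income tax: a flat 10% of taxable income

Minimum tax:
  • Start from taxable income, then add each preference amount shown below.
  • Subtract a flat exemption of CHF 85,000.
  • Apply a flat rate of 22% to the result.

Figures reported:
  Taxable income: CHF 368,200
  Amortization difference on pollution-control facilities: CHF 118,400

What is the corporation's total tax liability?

CHF 88,352

Minimum tax:
  Adjusted income: CHF 368,200 + CHF 118,400 = CHF 486,600
  Less exemption CHF 85,000 → base CHF 401,600
  CHF 401,600 × 22% = CHF 88,352

Regular income tax:
  CHF 368,200 × 10% = CHF 36,820

CHF 88,352 > CHF 36,820, so the minimum tax is the binding amount.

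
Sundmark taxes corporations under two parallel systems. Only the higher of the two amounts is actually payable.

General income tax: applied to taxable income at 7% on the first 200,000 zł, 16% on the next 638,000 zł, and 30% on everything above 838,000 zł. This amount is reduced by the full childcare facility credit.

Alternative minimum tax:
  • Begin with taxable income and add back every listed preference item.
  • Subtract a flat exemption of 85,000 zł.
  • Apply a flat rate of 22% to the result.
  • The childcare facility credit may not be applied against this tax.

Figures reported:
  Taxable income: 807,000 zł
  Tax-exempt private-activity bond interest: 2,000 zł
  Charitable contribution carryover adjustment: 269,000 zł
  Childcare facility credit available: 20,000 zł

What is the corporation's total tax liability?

Alternative minimum tax:
  Adjusted income: 807,000 zł + 2,000 zł + 269,000 zł = 1,078,000 zł
  Less exemption 85,000 zł → base 993,000 zł
  993,000 zł × 22% = 218,460 zł

General income tax:
  200,000 zł × 7% = 14,000 zł
  607,000 zł × 16% = 97,120 zł
  → 111,120 zł
  Less childcare facility credit 20,000 zł → 91,120 zł

218,460 zł > 91,120 zł, so the alternative minimum tax is the binding amount.

218,460 zł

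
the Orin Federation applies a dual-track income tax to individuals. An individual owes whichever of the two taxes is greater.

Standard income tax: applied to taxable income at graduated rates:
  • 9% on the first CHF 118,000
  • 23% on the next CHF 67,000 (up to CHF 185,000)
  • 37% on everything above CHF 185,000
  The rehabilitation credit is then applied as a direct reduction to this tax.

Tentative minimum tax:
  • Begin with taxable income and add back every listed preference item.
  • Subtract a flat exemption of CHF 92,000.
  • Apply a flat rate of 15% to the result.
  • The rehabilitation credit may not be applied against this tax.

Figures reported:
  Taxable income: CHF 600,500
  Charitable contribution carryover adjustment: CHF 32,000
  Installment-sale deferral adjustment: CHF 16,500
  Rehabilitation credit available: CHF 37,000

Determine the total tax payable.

CHF 142,765

Standard income tax:
  CHF 118,000 × 9% = CHF 10,620
  CHF 67,000 × 23% = CHF 15,410
  CHF 415,500 × 37% = CHF 153,735
  → CHF 179,765
  Less rehabilitation credit CHF 37,000 → CHF 142,765

Tentative minimum tax:
  Adjusted income: CHF 600,500 + CHF 32,000 + CHF 16,500 = CHF 649,000
  Less exemption CHF 92,000 → base CHF 557,000
  CHF 557,000 × 15% = CHF 83,550

CHF 142,765 > CHF 83,550, so the standard income tax governs.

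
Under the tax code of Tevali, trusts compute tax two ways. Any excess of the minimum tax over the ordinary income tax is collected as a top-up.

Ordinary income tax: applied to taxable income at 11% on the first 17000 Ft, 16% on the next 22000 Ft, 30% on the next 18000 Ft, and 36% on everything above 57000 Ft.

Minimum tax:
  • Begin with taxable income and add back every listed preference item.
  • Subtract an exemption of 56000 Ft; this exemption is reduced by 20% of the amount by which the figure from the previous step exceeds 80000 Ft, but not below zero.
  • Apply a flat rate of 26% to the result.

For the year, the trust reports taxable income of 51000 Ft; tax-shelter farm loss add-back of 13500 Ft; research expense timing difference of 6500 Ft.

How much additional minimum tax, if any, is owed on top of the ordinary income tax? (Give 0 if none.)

Ordinary income tax:
  17000 Ft × 11% = 1870 Ft
  22000 Ft × 16% = 3520 Ft
  12000 Ft × 30% = 3600 Ft
  → 8990 Ft

Minimum tax:
  Adjusted income: 51000 Ft + 13500 Ft + 6500 Ft = 71000 Ft
  Exemption: 71000 Ft ≤ 80000 Ft, so full 56000 Ft applies
  Base: 71000 Ft − 56000 Ft = 15000 Ft
  15000 Ft × 26% = 3900 Ft

3900 Ft ≤ 8990 Ft, so no add-on is due.

0 Ft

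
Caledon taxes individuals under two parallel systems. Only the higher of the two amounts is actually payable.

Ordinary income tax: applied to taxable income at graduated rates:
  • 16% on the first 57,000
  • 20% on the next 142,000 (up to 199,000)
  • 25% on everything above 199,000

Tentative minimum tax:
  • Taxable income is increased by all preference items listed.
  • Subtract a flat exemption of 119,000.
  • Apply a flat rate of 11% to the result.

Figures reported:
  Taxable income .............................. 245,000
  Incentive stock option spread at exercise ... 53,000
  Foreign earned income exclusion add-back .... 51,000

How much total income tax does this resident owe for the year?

Tentative minimum tax:
  Adjusted income: 245,000 + 53,000 + 51,000 = 349,000
  Less exemption 119,000 → base 230,000
  230,000 × 11% = 25,300

Ordinary income tax:
  57,000 × 16% = 9,120
  142,000 × 20% = 28,400
  46,000 × 25% = 11,500
  → 49,020

49,020 > 25,300, so the ordinary income tax governs.

49,020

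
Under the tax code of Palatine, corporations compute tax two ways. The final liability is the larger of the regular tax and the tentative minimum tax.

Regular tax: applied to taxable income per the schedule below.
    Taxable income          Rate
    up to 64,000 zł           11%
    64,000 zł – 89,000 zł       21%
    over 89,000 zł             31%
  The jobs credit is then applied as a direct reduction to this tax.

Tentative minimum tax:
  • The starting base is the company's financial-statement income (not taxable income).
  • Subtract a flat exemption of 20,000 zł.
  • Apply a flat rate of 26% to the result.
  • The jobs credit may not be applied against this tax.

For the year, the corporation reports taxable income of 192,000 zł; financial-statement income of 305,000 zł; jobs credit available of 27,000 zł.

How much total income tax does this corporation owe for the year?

74,100 zł

Regular tax:
  64,000 zł × 11% = 7,040 zł
  25,000 zł × 21% = 5,250 zł
  103,000 zł × 31% = 31,930 zł
  → 44,220 zł
  Less jobs credit 27,000 zł → 17,220 zł

Tentative minimum tax:
  Base (financial-statement income): 305,000 zł
  Less exemption 20,000 zł → base 285,000 zł
  285,000 zł × 26% = 74,100 zł

74,100 zł > 17,220 zł, so the tentative minimum tax is the binding amount.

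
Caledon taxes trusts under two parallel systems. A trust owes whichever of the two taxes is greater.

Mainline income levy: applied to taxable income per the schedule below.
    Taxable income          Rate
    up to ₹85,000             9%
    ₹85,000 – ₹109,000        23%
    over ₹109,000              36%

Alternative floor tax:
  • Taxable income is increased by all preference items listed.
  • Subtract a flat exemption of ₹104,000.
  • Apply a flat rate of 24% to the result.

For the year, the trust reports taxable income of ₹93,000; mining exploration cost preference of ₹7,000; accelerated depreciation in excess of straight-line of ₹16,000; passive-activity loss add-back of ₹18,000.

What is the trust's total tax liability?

₹9,490

Mainline income levy:
  ₹85,000 × 9% = ₹7,650
  ₹8,000 × 23% = ₹1,840
  → ₹9,490

Alternative floor tax:
  Adjusted income: ₹93,000 + ₹7,000 + ₹16,000 + ₹18,000 = ₹134,000
  Less exemption ₹104,000 → base ₹30,000
  ₹30,000 × 24% = ₹7,200

₹9,490 > ₹7,200, so the mainline income levy governs.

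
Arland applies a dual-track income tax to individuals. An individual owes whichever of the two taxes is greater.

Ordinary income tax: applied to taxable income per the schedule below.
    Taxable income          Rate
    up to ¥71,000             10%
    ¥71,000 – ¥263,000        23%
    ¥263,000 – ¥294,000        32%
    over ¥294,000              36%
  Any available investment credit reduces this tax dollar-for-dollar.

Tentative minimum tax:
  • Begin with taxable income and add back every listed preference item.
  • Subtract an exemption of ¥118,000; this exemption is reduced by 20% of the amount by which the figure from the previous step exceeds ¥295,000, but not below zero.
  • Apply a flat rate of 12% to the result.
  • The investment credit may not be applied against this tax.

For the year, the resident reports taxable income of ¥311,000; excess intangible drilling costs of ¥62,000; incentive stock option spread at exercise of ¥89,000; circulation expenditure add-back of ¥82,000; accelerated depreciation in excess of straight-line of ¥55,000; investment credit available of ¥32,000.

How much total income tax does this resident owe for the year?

¥65,016

Ordinary income tax:
  ¥71,000 × 10% = ¥7,100
  ¥192,000 × 23% = ¥44,160
  ¥31,000 × 32% = ¥9,920
  ¥17,000 × 36% = ¥6,120
  → ¥67,300
  Less investment credit ¥32,000 → ¥35,300

Tentative minimum tax:
  Adjusted income: ¥311,000 + ¥62,000 + ¥89,000 + ¥82,000 + ¥55,000 = ¥599,000
  Exemption: ¥118,000 − 20% × (¥599,000 − ¥295,000) = ¥118,000 − ¥60,800 = ¥57,200
  Base: ¥599,000 − ¥57,200 = ¥541,800
  ¥541,800 × 12% = ¥65,016

¥65,016 > ¥35,300, so the tentative minimum tax is the binding amount.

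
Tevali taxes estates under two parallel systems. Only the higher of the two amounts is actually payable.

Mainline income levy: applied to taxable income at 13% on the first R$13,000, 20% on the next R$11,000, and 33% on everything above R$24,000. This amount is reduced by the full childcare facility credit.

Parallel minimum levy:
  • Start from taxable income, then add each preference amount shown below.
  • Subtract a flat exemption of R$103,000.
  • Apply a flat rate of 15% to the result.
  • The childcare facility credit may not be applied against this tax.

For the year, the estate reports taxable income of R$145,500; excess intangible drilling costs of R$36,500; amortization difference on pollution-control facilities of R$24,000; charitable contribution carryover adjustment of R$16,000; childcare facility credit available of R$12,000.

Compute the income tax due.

Mainline income levy:
  R$13,000 × 13% = R$1,690
  R$11,000 × 20% = R$2,200
  R$121,500 × 33% = R$40,095
  → R$43,985
  Less childcare facility credit R$12,000 → R$31,985

Parallel minimum levy:
  Adjusted income: R$145,500 + R$36,500 + R$24,000 + R$16,000 = R$222,000
  Less exemption R$103,000 → base R$119,000
  R$119,000 × 15% = R$17,850

R$31,985 > R$17,850, so the mainline income levy governs.

R$31,985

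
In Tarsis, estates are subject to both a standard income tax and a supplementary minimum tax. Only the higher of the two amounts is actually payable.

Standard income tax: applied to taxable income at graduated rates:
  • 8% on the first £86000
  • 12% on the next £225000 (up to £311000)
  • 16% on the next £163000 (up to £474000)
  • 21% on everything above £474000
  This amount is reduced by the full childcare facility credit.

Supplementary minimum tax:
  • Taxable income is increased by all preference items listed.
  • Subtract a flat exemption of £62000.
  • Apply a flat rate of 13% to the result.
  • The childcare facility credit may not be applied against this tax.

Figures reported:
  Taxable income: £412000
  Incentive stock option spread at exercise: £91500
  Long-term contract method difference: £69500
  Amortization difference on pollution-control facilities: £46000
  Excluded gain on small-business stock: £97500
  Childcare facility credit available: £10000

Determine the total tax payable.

Supplementary minimum tax:
  Adjusted income: £412000 + £91500 + £69500 + £46000 + £97500 = £716500
  Less exemption £62000 → base £654500
  £654500 × 13% = £85085

Standard income tax:
  £86000 × 8% = £6880
  £225000 × 12% = £27000
  £101000 × 16% = £16160
  → £50040
  Less childcare facility credit £10000 → £40040

£85085 > £40040, so the supplementary minimum tax is the binding amount.

£85085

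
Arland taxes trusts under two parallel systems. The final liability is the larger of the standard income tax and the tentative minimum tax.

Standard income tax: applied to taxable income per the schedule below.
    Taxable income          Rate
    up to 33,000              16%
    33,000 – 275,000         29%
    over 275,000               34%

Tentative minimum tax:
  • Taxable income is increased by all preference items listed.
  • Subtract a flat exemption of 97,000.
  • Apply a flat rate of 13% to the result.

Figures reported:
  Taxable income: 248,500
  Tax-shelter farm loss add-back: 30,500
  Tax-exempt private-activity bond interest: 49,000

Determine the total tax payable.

Standard income tax:
  33,000 × 16% = 5,280
  215,500 × 29% = 62,495
  → 67,775

Tentative minimum tax:
  Adjusted income: 248,500 + 30,500 + 49,000 = 328,000
  Less exemption 97,000 → base 231,000
  231,000 × 13% = 30,030

67,775 > 30,030, so the standard income tax governs.

67,775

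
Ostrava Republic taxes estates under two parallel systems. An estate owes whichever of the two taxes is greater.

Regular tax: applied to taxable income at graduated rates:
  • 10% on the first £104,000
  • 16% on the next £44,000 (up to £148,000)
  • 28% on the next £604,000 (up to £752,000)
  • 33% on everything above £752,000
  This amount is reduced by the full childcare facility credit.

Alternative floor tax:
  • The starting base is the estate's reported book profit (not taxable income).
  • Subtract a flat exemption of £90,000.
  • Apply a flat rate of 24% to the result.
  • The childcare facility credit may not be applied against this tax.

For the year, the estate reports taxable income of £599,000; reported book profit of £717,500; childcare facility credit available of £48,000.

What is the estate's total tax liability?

Alternative floor tax:
  Base (reported book profit): £717,500
  Less exemption £90,000 → base £627,500
  £627,500 × 24% = £150,600

Regular tax:
  £104,000 × 10% = £10,400
  £44,000 × 16% = £7,040
  £451,000 × 28% = £126,280
  → £143,720
  Less childcare facility credit £48,000 → £95,720

£150,600 > £95,720, so the alternative floor tax is the binding amount.

£150,600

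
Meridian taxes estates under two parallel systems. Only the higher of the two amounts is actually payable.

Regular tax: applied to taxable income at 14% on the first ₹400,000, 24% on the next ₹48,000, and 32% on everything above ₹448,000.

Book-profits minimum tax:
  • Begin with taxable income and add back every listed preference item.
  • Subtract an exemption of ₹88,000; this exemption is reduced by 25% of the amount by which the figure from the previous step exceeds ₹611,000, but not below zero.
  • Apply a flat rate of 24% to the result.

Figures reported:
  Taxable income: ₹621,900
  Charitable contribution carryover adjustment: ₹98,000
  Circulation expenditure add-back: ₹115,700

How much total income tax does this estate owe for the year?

Regular tax:
  ₹400,000 × 14% = ₹56,000
  ₹48,000 × 24% = ₹11,520
  ₹173,900 × 32% = ₹55,648
  → ₹123,168

Book-profits minimum tax:
  Adjusted income: ₹621,900 + ₹98,000 + ₹115,700 = ₹835,600
  Exemption: ₹88,000 − 25% × (₹835,600 − ₹611,000) = ₹88,000 − ₹56,150 = ₹31,850
  Base: ₹835,600 − ₹31,850 = ₹803,750
  ₹803,750 × 24% = ₹192,900

₹192,900 > ₹123,168, so the book-profits minimum tax is the binding amount.

₹192,900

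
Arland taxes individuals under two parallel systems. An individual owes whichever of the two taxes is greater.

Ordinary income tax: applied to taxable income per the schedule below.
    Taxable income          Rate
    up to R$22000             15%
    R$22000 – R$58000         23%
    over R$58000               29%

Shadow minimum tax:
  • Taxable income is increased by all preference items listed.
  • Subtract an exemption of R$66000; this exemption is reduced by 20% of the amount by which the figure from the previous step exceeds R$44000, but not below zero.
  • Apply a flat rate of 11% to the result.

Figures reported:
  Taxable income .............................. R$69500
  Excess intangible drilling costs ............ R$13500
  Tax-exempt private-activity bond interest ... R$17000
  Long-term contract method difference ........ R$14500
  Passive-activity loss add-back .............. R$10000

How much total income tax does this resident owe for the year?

R$14915

Ordinary income tax:
  R$22000 × 15% = R$3300
  R$36000 × 23% = R$8280
  R$11500 × 29% = R$3335
  → R$14915

Shadow minimum tax:
  Adjusted income: R$69500 + R$13500 + R$17000 + R$14500 + R$10000 = R$124500
  Exemption: R$66000 − 20% × (R$124500 − R$44000) = R$66000 − R$16100 = R$49900
  Base: R$124500 − R$49900 = R$74600
  R$74600 × 11% = R$8206

R$14915 > R$8206, so the ordinary income tax governs.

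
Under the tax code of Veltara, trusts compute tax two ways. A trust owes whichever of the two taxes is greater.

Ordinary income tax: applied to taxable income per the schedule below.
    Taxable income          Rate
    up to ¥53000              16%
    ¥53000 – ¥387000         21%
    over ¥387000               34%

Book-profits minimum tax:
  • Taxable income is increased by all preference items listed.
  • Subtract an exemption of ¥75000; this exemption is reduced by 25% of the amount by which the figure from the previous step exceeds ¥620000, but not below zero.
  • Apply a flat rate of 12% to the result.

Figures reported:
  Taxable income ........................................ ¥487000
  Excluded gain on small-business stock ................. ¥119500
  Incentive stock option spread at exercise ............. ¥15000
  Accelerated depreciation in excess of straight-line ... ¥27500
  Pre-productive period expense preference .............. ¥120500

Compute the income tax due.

¥112620

Ordinary income tax:
  ¥53000 × 16% = ¥8480
  ¥334000 × 21% = ¥70140
  ¥100000 × 34% = ¥34000
  → ¥112620

Book-profits minimum tax:
  Adjusted income: ¥487000 + ¥119500 + ¥15000 + ¥27500 + ¥120500 = ¥769500
  Exemption: ¥75000 − 25% × (¥769500 − ¥620000) = ¥75000 − ¥37375 = ¥37625
  Base: ¥769500 − ¥37625 = ¥731875
  ¥731875 × 12% = ¥87825

¥112620 > ¥87825, so the ordinary income tax governs.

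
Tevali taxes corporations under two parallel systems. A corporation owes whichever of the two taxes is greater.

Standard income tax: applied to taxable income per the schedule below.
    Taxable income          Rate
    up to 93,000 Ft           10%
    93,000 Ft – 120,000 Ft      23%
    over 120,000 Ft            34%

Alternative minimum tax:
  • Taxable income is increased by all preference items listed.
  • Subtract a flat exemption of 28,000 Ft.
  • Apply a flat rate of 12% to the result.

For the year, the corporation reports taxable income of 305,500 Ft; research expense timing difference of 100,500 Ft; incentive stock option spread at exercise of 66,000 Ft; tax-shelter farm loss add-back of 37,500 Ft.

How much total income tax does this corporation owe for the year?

Alternative minimum tax:
  Adjusted income: 305,500 Ft + 100,500 Ft + 66,000 Ft + 37,500 Ft = 509,500 Ft
  Less exemption 28,000 Ft → base 481,500 Ft
  481,500 Ft × 12% = 57,780 Ft

Standard income tax:
  93,000 Ft × 10% = 9,300 Ft
  27,000 Ft × 23% = 6,210 Ft
  185,500 Ft × 34% = 63,070 Ft
  → 78,580 Ft

78,580 Ft > 57,780 Ft, so the standard income tax governs.

78,580 Ft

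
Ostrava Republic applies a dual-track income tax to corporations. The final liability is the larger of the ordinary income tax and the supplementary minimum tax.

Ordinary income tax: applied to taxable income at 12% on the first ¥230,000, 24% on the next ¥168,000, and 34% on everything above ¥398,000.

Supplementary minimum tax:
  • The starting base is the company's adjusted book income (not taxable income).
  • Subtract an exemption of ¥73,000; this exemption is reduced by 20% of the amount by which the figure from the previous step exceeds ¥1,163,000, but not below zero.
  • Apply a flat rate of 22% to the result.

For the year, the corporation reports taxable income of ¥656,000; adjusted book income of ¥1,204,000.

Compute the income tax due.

Supplementary minimum tax:
  Base (adjusted book income): ¥1,204,000
  Exemption: ¥73,000 − 20% × (¥1,204,000 − ¥1,163,000) = ¥73,000 − ¥8,200 = ¥64,800
  Base: ¥1,204,000 − ¥64,800 = ¥1,139,200
  ¥1,139,200 × 22% = ¥250,624

Ordinary income tax:
  ¥230,000 × 12% = ¥27,600
  ¥168,000 × 24% = ¥40,320
  ¥258,000 × 34% = ¥87,720
  → ¥155,640

¥250,624 > ¥155,640, so the supplementary minimum tax is the binding amount.

¥250,624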